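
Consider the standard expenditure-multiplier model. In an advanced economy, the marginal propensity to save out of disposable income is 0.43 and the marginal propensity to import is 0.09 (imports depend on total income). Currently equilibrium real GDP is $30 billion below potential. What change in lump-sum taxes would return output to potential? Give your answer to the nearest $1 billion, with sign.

MPC = 1 − MPS = 1 − 0.43 = 0.57.
Spending multiplier = 1/(1 − c + m) = 1/(1 − 0.57 + 0.09) = 1/0.52 ≈ 1.923.
Tax multiplier = −c·k = −0.57/0.52 ≈ −1.096. Need ΔY = +$30 billion, so ΔT = ΔY/(−c·k) = −(+$30 billion) × 0.52 / 0.57 ≈ −$27 billion.
The government should cut lump-sum taxes by $27 billion.

−$27 billion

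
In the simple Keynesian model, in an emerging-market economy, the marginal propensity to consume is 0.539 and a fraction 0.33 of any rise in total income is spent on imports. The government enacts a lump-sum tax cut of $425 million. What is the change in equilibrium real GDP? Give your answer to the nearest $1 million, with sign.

A lump-sum tax change of −$425 million shifts disposable income by +$425 million; first-round consumption changes by −c × ΔT = −0.539 × (−$425 million) = +$229.075 million.
Expenditure multiplier = 1/(1 − c + m) = 1/(1 − 0.539 + 0.33) = 1/0.791 ≈ 1.264.
The tax multiplier is −c × k ≈ −0.681, so ΔY = k × (−c·ΔT) = (+$229.075 million) / 0.791 ≈ +$290 million.

+$290 million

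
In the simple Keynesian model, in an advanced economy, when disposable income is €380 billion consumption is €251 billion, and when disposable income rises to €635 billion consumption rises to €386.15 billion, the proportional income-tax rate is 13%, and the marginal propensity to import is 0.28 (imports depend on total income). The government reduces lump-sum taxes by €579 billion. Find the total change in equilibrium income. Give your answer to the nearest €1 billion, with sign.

+€375 billion

MPC = ΔC/ΔYd = (386.15 − 251)/(635 − 380) = 135.15/255 = 0.53.
A lump-sum tax change of −€579 billion shifts disposable income by +€579 billion; first-round consumption changes by −c × ΔT = −0.53 × (−€579 billion) = +€306.87 billion.
Expenditure multiplier = 1/(1 − c(1−t) + m) = 1/(1 − 0.53×0.87 + 0.28) = 1/0.8189 ≈ 1.221.
The tax multiplier is −c × k ≈ −0.647, so ΔY = k × (−c·ΔT) = (+€306.87 billion) / 0.8189 ≈ +€375 billion.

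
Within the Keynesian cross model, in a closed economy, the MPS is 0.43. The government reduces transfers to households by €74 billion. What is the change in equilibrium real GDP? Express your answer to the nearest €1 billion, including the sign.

MPC = 1 − MPS = 1 − 0.43 = 0.57.
The transfer change shifts disposable income by −€74 billion, so first-round consumption changes by c·ΔTR = 0.57 × (−€74 billion) = −€42.18 billion.
Expenditure multiplier = 1/(1 − MPC) = 1/(1 − 0.57) = 1/0.43 ≈ 2.326.
The transfer multiplier is c × k ≈ 1.326, so ΔY = k × (c·ΔTR) = (−€42.18 billion) / 0.43 ≈ −€98 billion.

−€98 billion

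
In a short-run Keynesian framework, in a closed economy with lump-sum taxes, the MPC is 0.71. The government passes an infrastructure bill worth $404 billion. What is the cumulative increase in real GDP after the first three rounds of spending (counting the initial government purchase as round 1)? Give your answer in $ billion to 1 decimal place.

$894.5 billion

Round 1 adds ΔG = $404 billion; each later round is MPC = 0.71 times the previous.
After 3 rounds: 404 + 286.84 + 203.6564 = ΔG·(1 − c^3)/(1 − c) = 404 × (1 − 0.357911)/0.29 ≈ $894.5 billion.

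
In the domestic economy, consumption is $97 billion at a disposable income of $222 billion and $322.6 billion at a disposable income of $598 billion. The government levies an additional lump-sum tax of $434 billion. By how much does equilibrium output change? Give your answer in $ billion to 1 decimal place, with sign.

−$651.0 billion

MPC = ΔC/ΔYd = (322.6 − 97)/(598 − 222) = 225.6/376 = 0.6.
A lump-sum tax change of +$434 billion shifts disposable income by −$434 billion; first-round consumption changes by −c × ΔT = −0.6 × (+$434 billion) = −$260.4 billion.
Expenditure multiplier = 1/(1 − MPC) = 1/(1 − 0.6) = 1/0.4 = 2.5.
The tax multiplier is −c × k = −1.5, so ΔY = k × (−c·ΔT) = (−$260.4 billion) / 0.4 = −$651 billion.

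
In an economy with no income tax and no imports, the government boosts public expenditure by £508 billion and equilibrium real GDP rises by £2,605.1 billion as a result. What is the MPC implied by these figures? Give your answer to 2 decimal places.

Implied spending multiplier k = ΔY/ΔG = 2,605.1/508 ≈ 5.1281.
Since k = 1/(1 − MPC), MPC = 1 − 1/k = 1 − ΔG/ΔY = 1 − 508/2,605.1 ≈ 0.80.

0.80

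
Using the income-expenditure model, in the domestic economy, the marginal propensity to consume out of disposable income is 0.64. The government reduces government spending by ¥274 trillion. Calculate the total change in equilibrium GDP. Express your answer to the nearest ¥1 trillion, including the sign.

Expenditure multiplier = 1/(1 − MPC) = 1/(1 − 0.64) = 1/0.36 ≈ 2.778.
ΔY = k × ΔG = (−¥274 trillion) / 0.36 ≈ −¥761 trillion.

−¥761 trillion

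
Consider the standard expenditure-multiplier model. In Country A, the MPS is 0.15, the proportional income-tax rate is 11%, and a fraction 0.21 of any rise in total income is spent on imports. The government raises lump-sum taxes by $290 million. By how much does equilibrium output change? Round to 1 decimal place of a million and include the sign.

−$543.6 million

MPC = 1 − MPS = 1 − 0.15 = 0.85.
A lump-sum tax change of +$290 million shifts disposable income by −$290 million; first-round consumption changes by −c × ΔT = −0.85 × (+$290 million) = −$246.5 million.
Expenditure multiplier = 1/(1 − c(1−t) + m) = 1/(1 − 0.85×0.89 + 0.21) = 1/0.4535 ≈ 2.205.
The tax multiplier is −c × k ≈ −1.874, so ΔY = k × (−c·ΔT) = (−$246.5 million) / 0.4535 ≈ −$543.6 million.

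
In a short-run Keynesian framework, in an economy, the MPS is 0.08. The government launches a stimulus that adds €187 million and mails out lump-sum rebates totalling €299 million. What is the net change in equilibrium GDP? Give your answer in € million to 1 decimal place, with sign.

MPC = 1 − MPS = 1 − 0.08 = 0.92.
Expenditure multiplier = 1/(1 − MPC) = 1/(1 − 0.92) = 1/0.08 = 12.5.
ΔG contributes k·ΔG = (+€187 million) / 0.08 = +€2,337.5 million.
ΔT of −€299 million changes first-round spending by −c·ΔT = +€275.08 million, contributing k·(−c·ΔT) = (+€275.08 million) / 0.08 = +€3,438.5 million.
Net ΔY = k(ΔG − c·ΔT) = (+€462.08 million) / 0.08 = +€5,776 million.

+€5,776.0 million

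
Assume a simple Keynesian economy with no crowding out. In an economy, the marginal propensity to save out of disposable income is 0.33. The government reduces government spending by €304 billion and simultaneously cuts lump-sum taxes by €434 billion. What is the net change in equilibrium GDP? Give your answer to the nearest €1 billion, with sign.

MPC = 1 − MPS = 1 − 0.33 = 0.67.
Expenditure multiplier = 1/(1 − MPC) = 1/(1 − 0.67) = 1/0.33 ≈ 3.03.
ΔG contributes k·ΔG = (−€304 billion) / 0.33 ≈ −€921.2 billion.
ΔT of −€434 billion changes first-round spending by −c·ΔT = +€290.78 billion, contributing k·(−c·ΔT) = (+€290.78 billion) / 0.33 ≈ +€881.2 billion.
Net ΔY = k(ΔG − c·ΔT) = (−€13.22 billion) / 0.33 ≈ −€40 billion.

−€40 billion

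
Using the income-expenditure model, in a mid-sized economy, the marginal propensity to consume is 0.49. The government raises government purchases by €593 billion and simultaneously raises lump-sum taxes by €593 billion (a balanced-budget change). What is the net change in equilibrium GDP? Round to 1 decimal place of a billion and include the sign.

+€593.0 billion

Expenditure multiplier = 1/(1 − MPC) = 1/(1 − 0.49) = 1/0.51 ≈ 1.961.
ΔG contributes k·ΔG = (+€593 billion) / 0.51 ≈ +€1,162.7 billion.
ΔT of +€593 billion changes first-round spending by −c·ΔT = −€290.57 billion, contributing k·(−c·ΔT) = (−€290.57 billion) / 0.51 ≈ −€569.7 billion.
With ΔG = ΔT and no other leakages, the balanced-budget multiplier is 1, so ΔY = ΔG = +€593 billion.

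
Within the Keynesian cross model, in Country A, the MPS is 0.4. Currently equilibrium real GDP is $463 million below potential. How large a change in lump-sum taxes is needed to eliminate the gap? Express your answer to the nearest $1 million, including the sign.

−$309 million

MPC = 1 − MPS = 1 − 0.4 = 0.6.
Spending multiplier = 1/(1 − MPC) = 1/(1 − 0.6) = 1/0.4 = 2.5.
Tax multiplier = −c·k = −0.6/0.4 = −1.5. Need ΔY = +$463 million, so ΔT = ΔY/(−c·k) = −(+$463 million) × 0.4 / 0.6 ≈ −$309 million.
The government should cut lump-sum taxes by $309 million.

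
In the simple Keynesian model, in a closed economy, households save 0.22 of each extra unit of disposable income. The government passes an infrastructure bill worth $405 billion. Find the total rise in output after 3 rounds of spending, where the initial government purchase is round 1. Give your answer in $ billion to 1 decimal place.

MPC = 1 − MPS = 1 − 0.22 = 0.78.
Round 1 adds ΔG = $405 billion; each later round is MPC = 0.78 times the previous.
After 3 rounds: 405 + 315.9 + 246.402 = ΔG·(1 − c^3)/(1 − c) = 405 × (1 − 0.474552)/0.22 ≈ $967.3 billion.

$967.3 billion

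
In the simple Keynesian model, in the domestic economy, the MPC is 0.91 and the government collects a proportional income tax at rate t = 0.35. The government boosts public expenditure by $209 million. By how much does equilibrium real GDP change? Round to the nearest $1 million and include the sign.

+$512 million

Spending multiplier = 1/(1 − c(1−t)) = 1/(1 − 0.91×0.65) = 1/0.4085 ≈ 2.448.
ΔY = k × ΔG = (+$209 million) / 0.4085 ≈ +$512 million.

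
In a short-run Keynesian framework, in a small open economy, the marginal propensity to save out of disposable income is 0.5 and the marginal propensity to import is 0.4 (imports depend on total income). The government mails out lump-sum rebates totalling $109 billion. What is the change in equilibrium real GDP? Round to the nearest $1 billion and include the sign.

+$61 billion

MPC = 1 − MPS = 1 − 0.5 = 0.5.
A lump-sum tax change of −$109 billion shifts disposable income by +$109 billion; first-round consumption changes by −c × ΔT = −0.5 × (−$109 billion) = +$54.5 billion.
Expenditure multiplier = 1/(1 − c + m) = 1/(1 − 0.5 + 0.4) = 1/0.9 ≈ 1.111.
The tax multiplier is −c × k ≈ −0.556, so ΔY = k × (−c·ΔT) = (+$54.5 billion) / 0.9 ≈ +$61 billion.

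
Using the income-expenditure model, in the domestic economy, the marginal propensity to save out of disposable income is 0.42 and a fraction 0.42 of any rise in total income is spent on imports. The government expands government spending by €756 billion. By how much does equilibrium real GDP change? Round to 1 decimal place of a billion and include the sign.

MPC = 1 − MPS = 1 − 0.42 = 0.58.
Spending multiplier = 1/(1 − c + m) = 1/(1 − 0.58 + 0.42) = 1/0.84 ≈ 1.19.
ΔY = k × ΔG = (+€756 billion) / 0.84 = +€900 billion.

+€900.0 billion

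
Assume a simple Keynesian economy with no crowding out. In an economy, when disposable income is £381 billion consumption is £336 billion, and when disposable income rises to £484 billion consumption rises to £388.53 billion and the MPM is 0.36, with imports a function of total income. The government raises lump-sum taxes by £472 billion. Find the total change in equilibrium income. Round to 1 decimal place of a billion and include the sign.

−£283.2 billion

MPC = ΔC/ΔYd = (388.53 − 336)/(484 − 381) = 52.53/103 = 0.51.
A lump-sum tax change of +£472 billion shifts disposable income by −£472 billion; first-round consumption changes by −c × ΔT = −0.51 × (+£472 billion) = −£240.72 billion.
Expenditure multiplier = 1/(1 − c + m) = 1/(1 − 0.51 + 0.36) = 1/0.85 ≈ 1.176.
The tax multiplier is −c × k = −0.6, so ΔY = k × (−c·ΔT) = (−£240.72 billion) / 0.85 = −£283.2 billion.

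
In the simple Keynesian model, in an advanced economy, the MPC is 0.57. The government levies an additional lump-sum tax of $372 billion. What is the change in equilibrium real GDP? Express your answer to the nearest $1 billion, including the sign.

A lump-sum tax change of +$372 billion shifts disposable income by −$372 billion; first-round consumption changes by −c × ΔT = −0.57 × (+$372 billion) = −$212.04 billion.
Expenditure multiplier = 1/(1 − MPC) = 1/(1 − 0.57) = 1/0.43 ≈ 2.326.
The tax multiplier is −c × k ≈ −1.326, so ΔY = k × (−c·ΔT) = (−$212.04 billion) / 0.43 ≈ −$493 billion.

−$493 billion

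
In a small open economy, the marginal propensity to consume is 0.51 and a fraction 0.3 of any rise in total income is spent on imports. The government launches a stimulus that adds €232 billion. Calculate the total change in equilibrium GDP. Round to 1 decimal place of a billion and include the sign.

Spending multiplier = 1/(1 − c + m) = 1/(1 − 0.51 + 0.3) = 1/0.79 ≈ 1.266.
ΔY = k × ΔG = (+€232 billion) / 0.79 ≈ +€293.7 billion.

+€293.7 billion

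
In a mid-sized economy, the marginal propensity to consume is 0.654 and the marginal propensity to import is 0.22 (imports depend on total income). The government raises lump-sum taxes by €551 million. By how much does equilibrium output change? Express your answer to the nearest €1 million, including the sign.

−€637 million

A lump-sum tax change of +€551 million shifts disposable income by −€551 million; first-round consumption changes by −c × ΔT = −0.654 × (+€551 million) = −€360.354 million.
Expenditure multiplier = 1/(1 − c + m) = 1/(1 − 0.654 + 0.22) = 1/0.566 ≈ 1.767.
The tax multiplier is −c × k ≈ −1.155, so ΔY = k × (−c·ΔT) = (−€360.354 million) / 0.566 ≈ −€637 million.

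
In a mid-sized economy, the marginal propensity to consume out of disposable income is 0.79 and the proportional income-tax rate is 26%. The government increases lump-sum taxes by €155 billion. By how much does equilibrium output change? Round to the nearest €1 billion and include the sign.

−€295 billion

A lump-sum tax change of +€155 billion shifts disposable income by −€155 billion; first-round consumption changes by −c × ΔT = −0.79 × (+€155 billion) = −€122.45 billion.
Expenditure multiplier = 1/(1 − c(1−t)) = 1/(1 − 0.79×0.74) = 1/0.4154 ≈ 2.407.
The tax multiplier is −c × k ≈ −1.902, so ΔY = k × (−c·ΔT) = (−€122.45 billion) / 0.4154 ≈ −€295 billion.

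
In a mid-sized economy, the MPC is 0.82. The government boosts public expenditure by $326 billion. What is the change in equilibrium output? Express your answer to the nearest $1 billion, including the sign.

+$1,811 billion

Expenditure multiplier = 1/(1 − MPC) = 1/(1 − 0.82) = 1/0.18 ≈ 5.556.
ΔY = k × ΔG = (+$326 billion) / 0.18 ≈ +$1,811 billion.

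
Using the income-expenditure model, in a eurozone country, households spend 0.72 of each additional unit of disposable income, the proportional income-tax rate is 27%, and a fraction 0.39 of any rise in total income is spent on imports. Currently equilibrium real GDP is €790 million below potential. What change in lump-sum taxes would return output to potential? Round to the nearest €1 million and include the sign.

Spending multiplier = 1/(1 − c(1−t) + m) = 1/(1 − 0.72×0.73 + 0.39) = 1/0.8644 ≈ 1.157.
Tax multiplier = −c·k = −0.72/0.8644 ≈ −0.833. Need ΔY = +€790 million, so ΔT = ΔY/(−c·k) = −(+€790 million) × 0.8644 / 0.72 ≈ −€948 million.
The government should cut lump-sum taxes by €948 million.

−€948 million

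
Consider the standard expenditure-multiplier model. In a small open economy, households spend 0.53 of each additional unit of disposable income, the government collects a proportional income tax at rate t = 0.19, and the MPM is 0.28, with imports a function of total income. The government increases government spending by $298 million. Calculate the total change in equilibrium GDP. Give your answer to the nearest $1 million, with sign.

Expenditure multiplier = 1/(1 − c(1−t) + m) = 1/(1 − 0.53×0.81 + 0.28) = 1/0.8507 ≈ 1.176.
ΔY = k × ΔG = (+$298 million) / 0.8507 ≈ +$350 million.

+$350 million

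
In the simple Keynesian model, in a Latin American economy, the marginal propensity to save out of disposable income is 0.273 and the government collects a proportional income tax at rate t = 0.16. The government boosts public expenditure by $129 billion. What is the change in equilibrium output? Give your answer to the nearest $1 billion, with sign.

+$331 billion

MPC = 1 − MPS = 1 − 0.273 = 0.727.
Spending multiplier = 1/(1 − c(1−t)) = 1/(1 − 0.727×0.84) = 1/0.38932 ≈ 2.569.
ΔY = k × ΔG = (+$129 billion) / 0.38932 ≈ +$331 billion.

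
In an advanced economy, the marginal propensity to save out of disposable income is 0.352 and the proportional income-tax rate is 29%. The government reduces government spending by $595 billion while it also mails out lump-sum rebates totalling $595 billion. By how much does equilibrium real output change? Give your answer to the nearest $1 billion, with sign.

MPC = 1 − MPS = 1 − 0.352 = 0.648.
Expenditure multiplier = 1/(1 − c(1−t)) = 1/(1 − 0.648×0.71) = 1/0.53992 ≈ 1.852.
ΔG contributes k·ΔG = (−$595 billion) / 0.53992 ≈ −$1,102 billion.
ΔT of −$595 billion changes first-round spending by −c·ΔT = +$385.56 billion, contributing k·(−c·ΔT) = (+$385.56 billion) / 0.53992 ≈ +$714.1 billion.
Net ΔY = k(ΔG − c·ΔT) = (−$209.44 billion) / 0.53992 ≈ −$388 billion.

−$388 billion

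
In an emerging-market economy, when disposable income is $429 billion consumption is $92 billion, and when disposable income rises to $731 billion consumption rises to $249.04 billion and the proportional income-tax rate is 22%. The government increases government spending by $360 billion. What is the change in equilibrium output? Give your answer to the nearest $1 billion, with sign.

+$606 billion

MPC = ΔC/ΔYd = (249.04 − 92)/(731 − 429) = 157.04/302 = 0.52.
Spending multiplier = 1/(1 − c(1−t)) = 1/(1 − 0.52×0.78) = 1/0.5944 ≈ 1.682.
ΔY = k × ΔG = (+$360 billion) / 0.5944 ≈ +$606 billion.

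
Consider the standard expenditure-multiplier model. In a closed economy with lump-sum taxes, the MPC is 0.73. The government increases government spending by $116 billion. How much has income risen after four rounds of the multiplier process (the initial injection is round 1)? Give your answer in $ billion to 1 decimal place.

Round 1 adds ΔG = $116 billion; each later round is MPC = 0.73 times the previous.
After 4 rounds: 116 + 84.68 + 61.8164 + 45.125972 = ΔG·(1 − c^4)/(1 − c) = 116 × (1 − 0.28398241)/0.27 ≈ $307.6 billion.

$307.6 billion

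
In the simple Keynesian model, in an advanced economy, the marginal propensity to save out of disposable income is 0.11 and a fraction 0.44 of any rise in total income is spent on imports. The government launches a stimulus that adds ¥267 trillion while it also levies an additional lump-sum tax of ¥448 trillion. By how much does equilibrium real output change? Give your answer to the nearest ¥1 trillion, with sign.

−¥239 trillion

MPC = 1 − MPS = 1 − 0.11 = 0.89.
Expenditure multiplier = 1/(1 − c + m) = 1/(1 − 0.89 + 0.44) = 1/0.55 ≈ 1.818.
ΔG contributes k·ΔG = (+¥267 trillion) / 0.55 ≈ +¥485.5 trillion.
ΔT of +¥448 trillion changes first-round spending by −c·ΔT = −¥398.72 trillion, contributing k·(−c·ΔT) = (−¥398.72 trillion) / 0.55 ≈ −¥724.9 trillion.
Net ΔY = k(ΔG − c·ΔT) = (−¥131.72 trillion) / 0.55 ≈ −¥239 trillion.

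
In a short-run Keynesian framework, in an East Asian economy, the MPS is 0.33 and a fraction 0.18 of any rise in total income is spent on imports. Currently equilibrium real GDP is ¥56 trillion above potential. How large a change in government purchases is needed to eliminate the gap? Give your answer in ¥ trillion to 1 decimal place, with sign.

MPC = 1 − MPS = 1 − 0.33 = 0.67.
Spending multiplier = 1/(1 − c + m) = 1/(1 − 0.67 + 0.18) = 1/0.51 ≈ 1.961.
Need ΔY = −¥56 trillion, so ΔG = ΔY/k = (−¥56 trillion) × 0.51 ≈ −¥28.6 trillion.
The government should cut government purchases by ¥28.6 trillion.

−¥28.6 trillion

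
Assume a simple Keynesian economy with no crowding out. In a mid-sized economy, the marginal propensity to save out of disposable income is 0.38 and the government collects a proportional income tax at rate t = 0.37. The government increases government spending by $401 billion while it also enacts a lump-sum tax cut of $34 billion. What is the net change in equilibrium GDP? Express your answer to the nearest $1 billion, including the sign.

MPC = 1 − MPS = 1 − 0.38 = 0.62.
Expenditure multiplier = 1/(1 − c(1−t)) = 1/(1 − 0.62×0.63) = 1/0.6094 ≈ 1.641.
ΔG contributes k·ΔG = (+$401 billion) / 0.6094 ≈ +$658 billion.
ΔT of −$34 billion changes first-round spending by −c·ΔT = +$21.08 billion, contributing k·(−c·ΔT) = (+$21.08 billion) / 0.6094 ≈ +$34.6 billion.
Net ΔY = k(ΔG − c·ΔT) = (+$422.08 billion) / 0.6094 ≈ +$693 billion.

+$693 billion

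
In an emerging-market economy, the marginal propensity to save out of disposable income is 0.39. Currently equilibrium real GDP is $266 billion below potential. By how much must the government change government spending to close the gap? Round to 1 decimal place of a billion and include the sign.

MPC = 1 − MPS = 1 − 0.39 = 0.61.
Spending multiplier = 1/(1 − MPC) = 1/(1 − 0.61) = 1/0.39 ≈ 2.564.
Need ΔY = +$266 billion, so ΔG = ΔY/k = (+$266 billion) × 0.39 ≈ +$103.7 billion.
The government should increase government spending by $103.7 billion.

+$103.7 billion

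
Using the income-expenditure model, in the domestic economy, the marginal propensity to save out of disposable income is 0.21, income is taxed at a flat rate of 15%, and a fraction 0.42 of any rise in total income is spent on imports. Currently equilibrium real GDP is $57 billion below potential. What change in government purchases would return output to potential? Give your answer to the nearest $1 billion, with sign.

MPC = 1 − MPS = 1 − 0.21 = 0.79.
Spending multiplier = 1/(1 − c(1−t) + m) = 1/(1 − 0.79×0.85 + 0.42) = 1/0.7485 ≈ 1.336.
Need ΔY = +$57 billion, so ΔG = ΔY/k = (+$57 billion) × 0.7485 ≈ +$43 billion.
The government should increase government purchases by $43 billion.

+$43 billion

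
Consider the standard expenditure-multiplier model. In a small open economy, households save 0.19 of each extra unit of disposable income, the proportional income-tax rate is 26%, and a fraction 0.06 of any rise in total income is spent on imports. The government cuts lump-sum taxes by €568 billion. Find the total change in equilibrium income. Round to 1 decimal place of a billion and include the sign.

MPC = 1 − MPS = 1 − 0.19 = 0.81.
A lump-sum tax change of −€568 billion shifts disposable income by +€568 billion; first-round consumption changes by −c × ΔT = −0.81 × (−€568 billion) = +€460.08 billion.
Expenditure multiplier = 1/(1 − c(1−t) + m) = 1/(1 − 0.81×0.74 + 0.06) = 1/0.4606 ≈ 2.171.
The tax multiplier is −c × k ≈ −1.759, so ΔY = k × (−c·ΔT) = (+€460.08 billion) / 0.4606 ≈ +€998.9 billion.

+€998.9 billion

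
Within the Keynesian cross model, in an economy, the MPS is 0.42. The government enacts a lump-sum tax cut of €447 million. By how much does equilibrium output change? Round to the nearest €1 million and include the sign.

MPC = 1 − MPS = 1 − 0.42 = 0.58.
A lump-sum tax change of −€447 million shifts disposable income by +€447 million; first-round consumption changes by −c × ΔT = −0.58 × (−€447 million) = +€259.26 million.
Expenditure multiplier = 1/(1 − MPC) = 1/(1 − 0.58) = 1/0.42 ≈ 2.381.
The tax multiplier is −c × k ≈ −1.381, so ΔY = k × (−c·ΔT) = (+€259.26 million) / 0.42 ≈ +€617 million.

+€617 million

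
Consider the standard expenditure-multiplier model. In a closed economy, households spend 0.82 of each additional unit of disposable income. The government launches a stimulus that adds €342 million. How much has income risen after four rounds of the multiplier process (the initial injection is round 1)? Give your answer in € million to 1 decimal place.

€1,041.0 million

Round 1 adds ΔG = €342 million; each later round is MPC = 0.82 times the previous.
After 4 rounds: 342 + 280.44 + 229.9608 + 188.567856 = ΔG·(1 − c^4)/(1 − c) = 342 × (1 − 0.45212176)/0.18 ≈ €1,041 million.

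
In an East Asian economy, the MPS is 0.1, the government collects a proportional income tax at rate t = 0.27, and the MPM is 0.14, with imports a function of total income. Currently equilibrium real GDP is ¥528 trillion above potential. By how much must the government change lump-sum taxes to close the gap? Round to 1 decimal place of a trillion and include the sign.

+¥283.4 trillion

MPC = 1 − MPS = 1 − 0.1 = 0.9.
Spending multiplier = 1/(1 − c(1−t) + m) = 1/(1 − 0.9×0.73 + 0.14) = 1/0.483 ≈ 2.07.
Tax multiplier = −c·k = −0.9/0.483 ≈ −1.863. Need ΔY = −¥528 trillion, so ΔT = ΔY/(−c·k) = −(−¥528 trillion) × 0.483 / 0.9 ≈ +¥283.4 trillion.
The government should raise lump-sum taxes by ¥283.4 trillion.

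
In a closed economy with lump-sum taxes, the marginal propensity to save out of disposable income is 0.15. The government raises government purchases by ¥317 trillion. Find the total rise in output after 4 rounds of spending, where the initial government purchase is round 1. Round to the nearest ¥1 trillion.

MPC = 1 − MPS = 1 − 0.15 = 0.85.
Round 1 adds ΔG = ¥317 trillion; each later round is MPC = 0.85 times the previous.
After 4 rounds: 317 + 269.45 + 229.0325 + 194.677625 = ΔG·(1 − c^4)/(1 − c) = 317 × (1 − 0.52200625)/0.15 ≈ ¥1,010 trillion.

¥1,010 trillion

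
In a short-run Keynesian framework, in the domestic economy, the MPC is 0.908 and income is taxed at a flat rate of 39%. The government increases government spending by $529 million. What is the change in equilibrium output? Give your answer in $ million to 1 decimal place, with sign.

+$1,185.8 million

Expenditure multiplier = 1/(1 − c(1−t)) = 1/(1 − 0.908×0.61) = 1/0.44612 ≈ 2.242.
ΔY = k × ΔG = (+$529 million) / 0.44612 ≈ +$1,185.8 million.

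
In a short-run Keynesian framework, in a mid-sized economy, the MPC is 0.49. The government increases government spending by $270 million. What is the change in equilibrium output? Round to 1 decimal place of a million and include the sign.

+$529.4 million

Government-spending multiplier = 1/(1 − MPC) = 1/(1 − 0.49) = 1/0.51 ≈ 1.961.
ΔY = k × ΔG = (+$270 million) / 0.51 ≈ +$529.4 million.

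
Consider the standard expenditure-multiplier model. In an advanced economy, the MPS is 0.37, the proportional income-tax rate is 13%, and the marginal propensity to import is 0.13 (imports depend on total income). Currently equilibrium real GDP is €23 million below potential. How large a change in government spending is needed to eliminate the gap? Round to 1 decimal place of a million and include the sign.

+€13.4 million

MPC = 1 − MPS = 1 − 0.37 = 0.63.
Spending multiplier = 1/(1 − c(1−t) + m) = 1/(1 − 0.63×0.87 + 0.13) = 1/0.5819 ≈ 1.719.
Need ΔY = +€23 million, so ΔG = ΔY/k = (+€23 million) × 0.5819 ≈ +€13.4 million.
The government should increase government spending by €13.4 million.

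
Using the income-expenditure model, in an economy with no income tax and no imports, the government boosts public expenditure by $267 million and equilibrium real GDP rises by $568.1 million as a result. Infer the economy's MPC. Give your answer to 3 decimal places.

0.530

Implied spending multiplier k = ΔY/ΔG = 568.1/267 ≈ 2.1277.
Since k = 1/(1 − MPC), MPC = 1 − 1/k = 1 − ΔG/ΔY = 1 − 267/568.1 ≈ 0.530.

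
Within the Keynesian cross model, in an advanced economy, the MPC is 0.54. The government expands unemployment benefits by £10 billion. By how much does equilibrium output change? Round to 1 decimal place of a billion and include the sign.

The transfer change shifts disposable income by +£10 billion, so first-round consumption changes by c·ΔTR = 0.54 × (+£10 billion) = +£5.4 billion.
Expenditure multiplier = 1/(1 − MPC) = 1/(1 − 0.54) = 1/0.46 ≈ 2.174.
The transfer multiplier is c × k ≈ 1.174, so ΔY = k × (c·ΔTR) = (+£5.4 billion) / 0.46 ≈ +£11.7 billion.

+£11.7 billion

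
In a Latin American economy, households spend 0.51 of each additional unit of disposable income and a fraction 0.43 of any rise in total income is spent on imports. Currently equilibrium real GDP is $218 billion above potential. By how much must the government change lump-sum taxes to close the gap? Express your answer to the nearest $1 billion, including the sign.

Spending multiplier = 1/(1 − c + m) = 1/(1 − 0.51 + 0.43) = 1/0.92 ≈ 1.087.
Tax multiplier = −c·k = −0.51/0.92 ≈ −0.554. Need ΔY = −$218 billion, so ΔT = ΔY/(−c·k) = −(−$218 billion) × 0.92 / 0.51 ≈ +$393 billion.
The government should raise lump-sum taxes by $393 billion.

+$393 billion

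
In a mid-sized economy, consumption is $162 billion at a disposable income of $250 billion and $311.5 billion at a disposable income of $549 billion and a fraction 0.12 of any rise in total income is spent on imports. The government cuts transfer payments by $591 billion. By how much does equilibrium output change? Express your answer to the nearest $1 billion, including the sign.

MPC = ΔC/ΔYd = (311.5 − 162)/(549 − 250) = 149.5/299 = 0.5.
The transfer change shifts disposable income by −$591 billion, so first-round consumption changes by c·ΔTR = 0.5 × (−$591 billion) = −$295.5 billion.
Expenditure multiplier = 1/(1 − c + m) = 1/(1 − 0.5 + 0.12) = 1/0.62 ≈ 1.613.
The transfer multiplier is c × k ≈ 0.806, so ΔY = k × (c·ΔTR) = (−$295.5 billion) / 0.62 ≈ −$477 billion.

−$477 billion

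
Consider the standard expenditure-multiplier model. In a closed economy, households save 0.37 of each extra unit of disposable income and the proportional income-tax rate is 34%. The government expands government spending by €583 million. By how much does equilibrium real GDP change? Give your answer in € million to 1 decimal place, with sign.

MPC = 1 − MPS = 1 − 0.37 = 0.63.
Spending multiplier = 1/(1 − c(1−t)) = 1/(1 − 0.63×0.66) = 1/0.5842 ≈ 1.712.
ΔY = k × ΔG = (+€583 million) / 0.5842 ≈ +€997.9 million.

+€997.9 million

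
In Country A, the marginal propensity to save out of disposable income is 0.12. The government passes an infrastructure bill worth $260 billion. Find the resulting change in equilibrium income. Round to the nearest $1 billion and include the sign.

MPC = 1 − MPS = 1 − 0.12 = 0.88.
Spending multiplier = 1/(1 − MPC) = 1/(1 − 0.88) = 1/0.12 ≈ 8.333.
ΔY = k × ΔG = (+$260 billion) / 0.12 ≈ +$2,167 billion.

+$2,167 billion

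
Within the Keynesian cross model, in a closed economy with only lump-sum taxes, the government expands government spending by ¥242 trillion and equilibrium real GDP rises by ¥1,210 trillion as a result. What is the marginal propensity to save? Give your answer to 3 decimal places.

Implied spending multiplier k = ΔY/ΔG = 1,210/242 = 5.
Since k = 1/(1 − MPC), MPC = 1 − 1/k = 1 − ΔG/ΔY = 1 − 242/1,210 = 0.800.
MPS = 1 − MPC = 0.200.

0.200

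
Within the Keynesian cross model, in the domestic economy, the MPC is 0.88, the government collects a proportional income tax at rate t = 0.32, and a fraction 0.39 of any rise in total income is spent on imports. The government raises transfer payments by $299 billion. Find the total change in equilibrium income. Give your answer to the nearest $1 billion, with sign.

+$332 billion

The transfer change shifts disposable income by +$299 billion, so first-round consumption changes by c·ΔTR = 0.88 × (+$299 billion) = +$263.12 billion.
Expenditure multiplier = 1/(1 − c(1−t) + m) = 1/(1 − 0.88×0.68 + 0.39) = 1/0.7916 ≈ 1.263.
The transfer multiplier is c × k ≈ 1.112, so ΔY = k × (c·ΔTR) = (+$263.12 billion) / 0.7916 ≈ +$332 billion.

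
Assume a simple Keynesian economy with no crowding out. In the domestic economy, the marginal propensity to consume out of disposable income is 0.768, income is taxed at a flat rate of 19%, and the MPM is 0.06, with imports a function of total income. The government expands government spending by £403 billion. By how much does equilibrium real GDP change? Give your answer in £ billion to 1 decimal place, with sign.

Spending multiplier = 1/(1 − c(1−t) + m) = 1/(1 − 0.768×0.81 + 0.06) = 1/0.43792 ≈ 2.284.
ΔY = k × ΔG = (+£403 billion) / 0.43792 ≈ +£920.3 billion.

+£920.3 billion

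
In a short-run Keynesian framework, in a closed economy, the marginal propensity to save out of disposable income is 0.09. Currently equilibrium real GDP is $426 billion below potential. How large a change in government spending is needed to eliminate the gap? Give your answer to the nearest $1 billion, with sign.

+$38 billion

MPC = 1 − MPS = 1 − 0.09 = 0.91.
Spending multiplier = 1/(1 − MPC) = 1/(1 − 0.91) = 1/0.09 ≈ 11.111.
Need ΔY = +$426 billion, so ΔG = ΔY/k = (+$426 billion) × 0.09 ≈ +$38 billion.
The government should increase government spending by $38 billion.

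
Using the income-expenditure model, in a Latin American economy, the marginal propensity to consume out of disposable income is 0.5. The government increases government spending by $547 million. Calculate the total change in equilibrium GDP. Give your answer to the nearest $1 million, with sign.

+$1,094 million

Expenditure multiplier = 1/(1 − MPC) = 1/(1 − 0.5) = 1/0.5 = 2.
ΔY = k × ΔG = (+$547 million) / 0.5 = +$1,094 million.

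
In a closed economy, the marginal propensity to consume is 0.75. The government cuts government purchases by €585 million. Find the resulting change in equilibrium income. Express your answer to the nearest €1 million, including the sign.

−€2,340 million

Expenditure multiplier = 1/(1 − MPC) = 1/(1 − 0.75) = 1/0.25 = 4.
ΔY = k × ΔG = (−€585 million) / 0.25 = −€2,340 million.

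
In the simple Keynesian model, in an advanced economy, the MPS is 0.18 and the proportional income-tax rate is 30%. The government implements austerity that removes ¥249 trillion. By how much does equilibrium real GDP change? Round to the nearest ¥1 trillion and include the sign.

−¥585 trillion

MPC = 1 − MPS = 1 − 0.18 = 0.82.
Expenditure multiplier = 1/(1 − c(1−t)) = 1/(1 − 0.82×0.7) = 1/0.426 ≈ 2.347.
ΔY = k × ΔG = (−¥249 trillion) / 0.426 ≈ −¥585 trillion.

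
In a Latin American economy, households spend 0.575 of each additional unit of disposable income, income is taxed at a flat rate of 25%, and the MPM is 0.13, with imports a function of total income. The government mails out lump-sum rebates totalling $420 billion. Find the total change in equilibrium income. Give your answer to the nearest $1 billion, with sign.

A lump-sum tax change of −$420 billion shifts disposable income by +$420 billion; first-round consumption changes by −c × ΔT = −0.575 × (−$420 billion) = +$241.5 billion.
Expenditure multiplier = 1/(1 − c(1−t) + m) = 1/(1 − 0.575×0.75 + 0.13) = 1/0.69875 ≈ 1.431.
The tax multiplier is −c × k ≈ −0.823, so ΔY = k × (−c·ΔT) = (+$241.5 billion) / 0.69875 ≈ +$346 billion.

+$346 billion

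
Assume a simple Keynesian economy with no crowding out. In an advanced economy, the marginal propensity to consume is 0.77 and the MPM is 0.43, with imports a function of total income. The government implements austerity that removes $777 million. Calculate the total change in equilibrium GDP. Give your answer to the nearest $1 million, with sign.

−$1,177 million

Expenditure multiplier = 1/(1 − c + m) = 1/(1 − 0.77 + 0.43) = 1/0.66 ≈ 1.515.
ΔY = k × ΔG = (−$777 million) / 0.66 ≈ −$1,177 million.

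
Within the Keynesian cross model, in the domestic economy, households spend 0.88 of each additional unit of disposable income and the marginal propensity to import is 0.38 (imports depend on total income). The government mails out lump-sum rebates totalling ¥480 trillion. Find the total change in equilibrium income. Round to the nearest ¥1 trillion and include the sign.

+¥845 trillion

A lump-sum tax change of −¥480 trillion shifts disposable income by +¥480 trillion; first-round consumption changes by −c × ΔT = −0.88 × (−¥480 trillion) = +¥422.4 trillion.
Expenditure multiplier = 1/(1 − c + m) = 1/(1 − 0.88 + 0.38) = 1/0.5 = 2.
The tax multiplier is −c × k = −1.76, so ΔY = k × (−c·ΔT) = (+¥422.4 trillion) / 0.5 ≈ +¥845 trillion.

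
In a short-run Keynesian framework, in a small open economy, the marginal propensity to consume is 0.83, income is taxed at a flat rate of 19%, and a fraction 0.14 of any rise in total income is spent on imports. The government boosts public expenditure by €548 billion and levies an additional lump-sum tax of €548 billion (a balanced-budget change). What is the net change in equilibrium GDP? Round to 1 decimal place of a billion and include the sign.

+€199.2 billion

Expenditure multiplier = 1/(1 − c(1−t) + m) = 1/(1 − 0.83×0.81 + 0.14) = 1/0.4677 ≈ 2.138.
ΔG contributes k·ΔG = (+€548 billion) / 0.4677 ≈ +€1,171.7 billion.
ΔT of +€548 billion changes first-round spending by −c·ΔT = −€454.84 billion, contributing k·(−c·ΔT) = (−€454.84 billion) / 0.4677 ≈ −€972.5 billion.
Net ΔY = k(ΔG − c·ΔT) = (+€93.16 billion) / 0.4677 ≈ +€199.2 billion.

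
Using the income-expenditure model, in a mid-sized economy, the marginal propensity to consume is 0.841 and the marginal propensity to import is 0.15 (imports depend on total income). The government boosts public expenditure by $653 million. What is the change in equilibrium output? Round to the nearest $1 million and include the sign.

+$2,113 million

Spending multiplier = 1/(1 − c + m) = 1/(1 − 0.841 + 0.15) = 1/0.309 ≈ 3.236.
ΔY = k × ΔG = (+$653 million) / 0.309 ≈ +$2,113 million.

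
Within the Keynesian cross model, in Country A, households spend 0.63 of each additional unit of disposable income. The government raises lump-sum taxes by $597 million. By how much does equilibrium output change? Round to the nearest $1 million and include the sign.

A lump-sum tax change of +$597 million shifts disposable income by −$597 million; first-round consumption changes by −c × ΔT = −0.63 × (+$597 million) = −$376.11 million.
Expenditure multiplier = 1/(1 − MPC) = 1/(1 − 0.63) = 1/0.37 ≈ 2.703.
The tax multiplier is −c × k ≈ −1.703, so ΔY = k × (−c·ΔT) = (−$376.11 million) / 0.37 ≈ −$1,017 million.

−$1,017 million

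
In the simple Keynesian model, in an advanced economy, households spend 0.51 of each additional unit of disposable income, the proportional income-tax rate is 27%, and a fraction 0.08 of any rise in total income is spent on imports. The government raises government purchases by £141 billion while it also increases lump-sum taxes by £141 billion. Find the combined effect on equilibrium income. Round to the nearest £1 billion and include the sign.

+£98 billion

Expenditure multiplier = 1/(1 − c(1−t) + m) = 1/(1 − 0.51×0.73 + 0.08) = 1/0.7077 ≈ 1.413.
ΔG contributes k·ΔG = (+£141 billion) / 0.7077 ≈ +£199.2 billion.
ΔT of +£141 billion changes first-round spending by −c·ΔT = −£71.91 billion, contributing k·(−c·ΔT) = (−£71.91 billion) / 0.7077 ≈ −£101.6 billion.
Net ΔY = k(ΔG − c·ΔT) = (+£69.09 billion) / 0.7077 ≈ +£98 billion.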